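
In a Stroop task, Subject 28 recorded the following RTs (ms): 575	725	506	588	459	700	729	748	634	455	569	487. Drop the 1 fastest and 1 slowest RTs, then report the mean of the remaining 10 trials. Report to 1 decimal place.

Sorted: 455, 459, 487, 506, 569, 575, 588, 634, 700, 725, 729, 748
Drop lowest 1 (455) and highest 1 (748)
Remaining (n=10): Σ = 5972, mean = 5972/10 = 597.200

597.2 ms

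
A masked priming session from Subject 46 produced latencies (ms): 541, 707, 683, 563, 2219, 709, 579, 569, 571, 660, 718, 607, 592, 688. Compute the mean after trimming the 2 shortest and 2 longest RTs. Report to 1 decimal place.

636.5 ms

Sorted: 541, 563, 569, 571, 579, 592, 607, 660, 683, 688, 707, 709, 718, 2219
Drop lowest 2 (541, 563) and highest 2 (718, 2219)
Remaining (n=10): Σ = 6365, mean = 6365/10 = 636.500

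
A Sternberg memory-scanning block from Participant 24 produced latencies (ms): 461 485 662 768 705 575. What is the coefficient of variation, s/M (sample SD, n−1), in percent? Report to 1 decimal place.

n = 6, Σ = 3656, M = 609.3333
Σ(x−M)² = 75741.333; s = √(75741.333/5) = 123.0783
CV = 123.0783 / 609.3333 = 0.20199 = 20.199%

20.2%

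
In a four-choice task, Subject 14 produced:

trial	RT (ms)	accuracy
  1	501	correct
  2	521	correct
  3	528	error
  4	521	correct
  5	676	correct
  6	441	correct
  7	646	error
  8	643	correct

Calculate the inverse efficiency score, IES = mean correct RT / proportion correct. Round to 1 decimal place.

734.0 ms

Correct trials (n=6): 501, 521, 521, 676, 441, 643
Mean correct RT = 3303/6 = 550.5000 ms
Proportion correct = 6/8
IES = 550.5000 / (6/8) = 734.000 ms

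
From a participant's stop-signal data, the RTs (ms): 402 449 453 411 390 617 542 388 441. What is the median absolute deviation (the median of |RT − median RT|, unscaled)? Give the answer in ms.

39 ms

Sorted: 388, 390, 402, 411, 441, 449, 453, 542, 617 → median = 441
|x − 441|: 39, 8, 12, 30, 51, 176, 101, 53, 0
Sorted deviations: 0, 8, 12, 30, 39, 51, 53, 101, 176 → MAD = 39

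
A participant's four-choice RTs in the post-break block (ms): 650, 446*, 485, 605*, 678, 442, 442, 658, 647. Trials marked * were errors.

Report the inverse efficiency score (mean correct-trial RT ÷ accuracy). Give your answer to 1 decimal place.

Correct trials (n=7): 650, 485, 678, 442, 442, 658, 647
Mean correct RT = 4002/7 = 571.7143 ms
Proportion correct = 7/9
IES = 571.7143 / (7/9) = 735.061 ms

735.1 ms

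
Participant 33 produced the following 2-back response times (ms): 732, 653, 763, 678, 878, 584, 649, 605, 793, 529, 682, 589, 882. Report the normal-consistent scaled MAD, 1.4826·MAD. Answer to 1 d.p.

Sorted: 529, 584, 589, 605, 649, 653, 678, 682, 732, 763, 793, 878, 882 → median = 678
|x − 678| sorted: 0, 4, 25, 29, 54, 73, 85, 89, 94, 115, 149, 200, 204 → MAD = 85
Robust SD ≈ 1.4826 × 85 = 126.021

126.0 ms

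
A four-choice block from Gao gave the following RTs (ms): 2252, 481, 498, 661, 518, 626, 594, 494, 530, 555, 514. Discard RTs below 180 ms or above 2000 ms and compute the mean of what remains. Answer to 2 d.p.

Excluded: 2252
Retained (n=10): Σ = 5471
Mean = 5471/10 = 547.1000

547.10 ms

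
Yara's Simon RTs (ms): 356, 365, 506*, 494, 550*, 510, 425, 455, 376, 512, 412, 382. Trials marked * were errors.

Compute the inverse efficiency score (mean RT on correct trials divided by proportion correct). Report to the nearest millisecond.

514 ms

Correct trials (n=10): 356, 365, 494, 510, 425, 455, 376, 512, 412, 382
Mean correct RT = 4287/10 = 428.7000 ms
Proportion correct = 10/12
IES = 428.7000 / (10/12) = 514.440 ms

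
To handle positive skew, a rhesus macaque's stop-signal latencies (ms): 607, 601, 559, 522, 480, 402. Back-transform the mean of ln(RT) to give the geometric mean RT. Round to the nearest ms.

523 ms

ln(RT): 6.4085, 6.3986, 6.3261, 6.2577, 6.1738, 5.9965
Mean ln(RT) = 37.5612/6 = 6.26020
Geometric mean = exp(6.26020) = 523.32 ms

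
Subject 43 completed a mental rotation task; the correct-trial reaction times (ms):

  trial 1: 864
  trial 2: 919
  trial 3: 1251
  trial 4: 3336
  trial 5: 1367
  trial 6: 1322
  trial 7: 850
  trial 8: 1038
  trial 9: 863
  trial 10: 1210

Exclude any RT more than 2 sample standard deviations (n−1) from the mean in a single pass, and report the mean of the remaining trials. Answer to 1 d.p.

1076.0 ms

n = 10, ΣRT = 13020, M = 1302.000
Σ(x−M)² = 4958100.00; s = √(4958100.00/9) = 742.226
Cutoffs: 1302.000 ± 2·742.226 → [-182.5, 2786.5]
Outside: 3336 → excluded.
Retained (n=9): Σ = 9684, mean = 9684/9 = 1076.000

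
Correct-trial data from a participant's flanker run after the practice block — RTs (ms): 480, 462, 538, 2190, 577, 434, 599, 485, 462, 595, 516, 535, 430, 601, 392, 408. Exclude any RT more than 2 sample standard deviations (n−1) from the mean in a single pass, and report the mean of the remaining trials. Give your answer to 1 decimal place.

500.9 ms

n = 16, ΣRT = 9704, M = 606.500
Σ(x−M)² = 2745402.00; s = √(2745402.00/15) = 427.816
Cutoffs: 606.500 ± 2·427.816 → [-249.1, 1462.1]
Outside: 2190 → excluded.
Retained (n=15): Σ = 7514, mean = 7514/15 = 500.933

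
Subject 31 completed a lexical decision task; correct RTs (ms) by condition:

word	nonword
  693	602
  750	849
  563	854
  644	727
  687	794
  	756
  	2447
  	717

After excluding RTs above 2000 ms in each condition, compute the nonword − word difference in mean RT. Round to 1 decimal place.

89.6 ms

nonword: exclude 2447
M(word) = 3337/5 = 667.400
M(nonword) = 5299/7 = 757.000
Difference = 757.000 − 667.400 = 89.600 ms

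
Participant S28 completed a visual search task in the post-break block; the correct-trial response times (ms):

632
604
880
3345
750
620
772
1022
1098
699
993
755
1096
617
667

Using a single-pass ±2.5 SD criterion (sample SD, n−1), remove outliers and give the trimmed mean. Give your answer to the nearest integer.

800 ms

n = 15, ΣRT = 14550, M = 970.000
Σ(x−M)² = 6478606.00; s = √(6478606.00/14) = 680.263
Cutoffs: 970.000 ± 2.5·680.263 → [-730.7, 2670.7]
Outside: 3345 → excluded.
Retained (n=14): Σ = 11205, mean = 11205/14 = 800.357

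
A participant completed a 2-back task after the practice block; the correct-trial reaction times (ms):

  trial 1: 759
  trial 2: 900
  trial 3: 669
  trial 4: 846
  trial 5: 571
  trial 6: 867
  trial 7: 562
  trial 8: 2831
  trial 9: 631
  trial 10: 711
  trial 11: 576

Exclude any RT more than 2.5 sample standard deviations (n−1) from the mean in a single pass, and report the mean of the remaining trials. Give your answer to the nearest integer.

709 ms

n = 11, ΣRT = 9923, M = 902.091
Σ(x−M)² = 4241502.91; s = √(4241502.91/10) = 651.268
Cutoffs: 902.091 ± 2.5·651.268 → [-726.1, 2530.3]
Outside: 2831 → excluded.
Retained (n=10): Σ = 7092, mean = 7092/10 = 709.200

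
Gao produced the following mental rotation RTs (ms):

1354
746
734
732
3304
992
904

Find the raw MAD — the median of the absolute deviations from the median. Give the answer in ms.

Sorted: 732, 734, 746, 904, 992, 1354, 3304 → median = 904
|x − 904|: 450, 158, 170, 172, 2400, 88, 0
Sorted deviations: 0, 88, 158, 170, 172, 450, 2400 → MAD = 170

170 ms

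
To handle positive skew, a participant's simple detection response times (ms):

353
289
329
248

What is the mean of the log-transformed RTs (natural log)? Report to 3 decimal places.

ln(RT): 5.8665, 5.6664, 5.7961, 5.5134
Σ ln(RT) = 22.8424
Mean = 22.8424/4 = 5.71060

5.711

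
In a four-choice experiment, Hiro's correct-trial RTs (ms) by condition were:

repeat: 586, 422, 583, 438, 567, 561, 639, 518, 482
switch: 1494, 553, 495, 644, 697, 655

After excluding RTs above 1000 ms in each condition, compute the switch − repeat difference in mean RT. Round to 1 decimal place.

75.9 ms

switch: exclude 1494
M(repeat) = 4796/9 = 532.889
M(switch) = 3044/5 = 608.800
Difference = 608.800 − 532.889 = 75.911 ms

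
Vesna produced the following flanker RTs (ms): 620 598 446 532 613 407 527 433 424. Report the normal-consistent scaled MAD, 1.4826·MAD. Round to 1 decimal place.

Sorted: 407, 424, 433, 446, 527, 532, 598, 613, 620 → median = 527
|x − 527| sorted: 0, 5, 71, 81, 86, 93, 94, 103, 120 → MAD = 86
Robust SD ≈ 1.4826 × 86 = 127.504

127.5 ms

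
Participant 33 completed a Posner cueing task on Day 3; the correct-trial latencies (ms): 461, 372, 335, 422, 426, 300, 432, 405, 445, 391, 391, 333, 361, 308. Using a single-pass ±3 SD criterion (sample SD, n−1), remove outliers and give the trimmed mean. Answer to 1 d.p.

384.4 ms

n = 14, ΣRT = 5382, M = 384.429
Σ(x−M)² = 34205.43; s = √(34205.43/13) = 51.295
Cutoffs: 384.429 ± 3·51.295 → [230.5, 538.3]
No RTs fall outside the cutoffs; all 14 retained. Mean = 5382/14 = 384.429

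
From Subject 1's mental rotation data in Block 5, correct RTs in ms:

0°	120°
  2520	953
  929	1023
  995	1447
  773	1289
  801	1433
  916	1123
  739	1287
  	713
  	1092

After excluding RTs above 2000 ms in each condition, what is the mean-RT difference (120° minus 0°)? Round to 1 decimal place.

0°: exclude 2520
M(0°) = 5153/6 = 858.833
M(120°) = 10360/9 = 1151.111
Difference = 1151.111 − 858.833 = 292.278 ms

292.3 ms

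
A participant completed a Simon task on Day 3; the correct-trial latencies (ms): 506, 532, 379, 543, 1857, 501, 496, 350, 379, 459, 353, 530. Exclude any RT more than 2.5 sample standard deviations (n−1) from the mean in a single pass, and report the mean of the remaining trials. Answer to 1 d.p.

n = 12, ΣRT = 6885, M = 573.750
Σ(x−M)² = 1855078.25; s = √(1855078.25/11) = 410.662
Cutoffs: 573.750 ± 2.5·410.662 → [-452.9, 1600.4]
Outside: 1857 → excluded.
Retained (n=11): Σ = 5028, mean = 5028/11 = 457.091

457.1 ms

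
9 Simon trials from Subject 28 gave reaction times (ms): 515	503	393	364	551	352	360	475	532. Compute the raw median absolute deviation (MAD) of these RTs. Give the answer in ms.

76 ms

Sorted: 352, 360, 364, 393, 475, 503, 515, 532, 551 → median = 475
|x − 475|: 40, 28, 82, 111, 76, 123, 115, 0, 57
Sorted deviations: 0, 28, 40, 57, 76, 82, 111, 115, 123 → MAD = 76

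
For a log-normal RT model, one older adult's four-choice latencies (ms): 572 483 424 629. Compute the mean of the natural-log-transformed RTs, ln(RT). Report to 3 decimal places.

6.256

ln(RT): 6.3491, 6.1800, 6.0497, 6.4441
Σ ln(RT) = 25.0230
Mean = 25.0230/4 = 6.25576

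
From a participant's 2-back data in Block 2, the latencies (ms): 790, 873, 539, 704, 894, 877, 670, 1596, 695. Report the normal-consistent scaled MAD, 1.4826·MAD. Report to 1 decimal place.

Sorted: 539, 670, 695, 704, 790, 873, 877, 894, 1596 → median = 790
|x − 790| sorted: 0, 83, 86, 87, 95, 104, 120, 251, 806 → MAD = 95
Robust SD ≈ 1.4826 × 95 = 140.847

140.8 ms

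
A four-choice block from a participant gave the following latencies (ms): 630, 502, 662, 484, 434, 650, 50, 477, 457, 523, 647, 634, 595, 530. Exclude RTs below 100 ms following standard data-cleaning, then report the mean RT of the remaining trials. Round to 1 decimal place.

555.8 ms

Excluded: 50
Retained (n=13): Σ = 7225
Mean = 7225/13 = 555.7692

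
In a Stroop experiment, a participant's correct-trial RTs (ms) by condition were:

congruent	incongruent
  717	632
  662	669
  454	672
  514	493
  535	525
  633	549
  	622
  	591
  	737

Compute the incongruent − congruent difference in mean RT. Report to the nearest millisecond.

M(congruent) = 3515/6 = 585.833
M(incongruent) = 5490/9 = 610.000
Difference = 610.000 − 585.833 = 24.167 ms

24 ms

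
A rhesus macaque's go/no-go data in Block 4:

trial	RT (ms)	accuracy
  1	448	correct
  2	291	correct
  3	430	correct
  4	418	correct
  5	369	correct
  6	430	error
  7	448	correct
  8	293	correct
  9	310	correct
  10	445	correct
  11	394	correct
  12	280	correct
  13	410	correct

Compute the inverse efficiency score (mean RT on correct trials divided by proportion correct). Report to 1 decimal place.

Correct trials (n=12): 448, 291, 430, 418, 369, 448, 293, 310, 445, 394, 280, 410
Mean correct RT = 4536/12 = 378.0000 ms
Proportion correct = 12/13
IES = 378.0000 / (12/13) = 409.500 ms

409.5 ms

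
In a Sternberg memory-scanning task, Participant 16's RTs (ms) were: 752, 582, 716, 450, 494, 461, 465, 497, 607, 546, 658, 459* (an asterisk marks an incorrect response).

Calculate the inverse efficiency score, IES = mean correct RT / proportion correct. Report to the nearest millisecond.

618 ms

Correct trials (n=11): 752, 582, 716, 450, 494, 461, 465, 497, 607, 546, 658
Mean correct RT = 6228/11 = 566.1818 ms
Proportion correct = 11/12
IES = 566.1818 / (11/12) = 617.653 ms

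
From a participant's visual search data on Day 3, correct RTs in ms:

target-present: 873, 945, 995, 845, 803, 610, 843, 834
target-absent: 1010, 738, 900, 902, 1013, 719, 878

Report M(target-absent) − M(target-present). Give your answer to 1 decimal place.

36.5 ms

M(target-present) = 6748/8 = 843.500
M(target-absent) = 6160/7 = 880.000
Difference = 880.000 − 843.500 = 36.500 ms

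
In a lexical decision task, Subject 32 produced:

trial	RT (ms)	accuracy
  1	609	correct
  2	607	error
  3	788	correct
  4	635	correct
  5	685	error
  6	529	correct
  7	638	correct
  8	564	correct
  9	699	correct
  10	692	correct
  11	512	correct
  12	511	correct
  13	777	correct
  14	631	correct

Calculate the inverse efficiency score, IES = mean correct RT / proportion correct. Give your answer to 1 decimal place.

737.4 ms

Correct trials (n=12): 609, 788, 635, 529, 638, 564, 699, 692, 512, 511, 777, 631
Mean correct RT = 7585/12 = 632.0833 ms
Proportion correct = 12/14
IES = 632.0833 / (12/14) = 737.431 ms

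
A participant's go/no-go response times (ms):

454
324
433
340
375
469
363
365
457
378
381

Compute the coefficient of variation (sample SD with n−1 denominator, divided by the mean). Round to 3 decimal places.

0.127

n = 11, Σ = 4339, M = 394.4545
Σ(x−M)² = 25116.727; s = √(25116.727/10) = 50.1166
CV = 50.1166 / 394.4545 = 0.12705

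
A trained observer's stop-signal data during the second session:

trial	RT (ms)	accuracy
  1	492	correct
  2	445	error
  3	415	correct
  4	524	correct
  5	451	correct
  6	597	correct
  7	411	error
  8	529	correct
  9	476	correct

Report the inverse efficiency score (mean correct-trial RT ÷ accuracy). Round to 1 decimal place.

639.9 ms

Correct trials (n=7): 492, 415, 524, 451, 597, 529, 476
Mean correct RT = 3484/7 = 497.7143 ms
Proportion correct = 7/9
IES = 497.7143 / (7/9) = 639.918 ms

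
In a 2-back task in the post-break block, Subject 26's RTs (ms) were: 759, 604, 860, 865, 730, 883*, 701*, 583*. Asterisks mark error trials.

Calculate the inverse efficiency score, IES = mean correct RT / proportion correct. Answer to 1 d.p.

1221.8 ms

Correct trials (n=5): 759, 604, 860, 865, 730
Mean correct RT = 3818/5 = 763.6000 ms
Proportion correct = 5/8
IES = 763.6000 / (5/8) = 1221.760 ms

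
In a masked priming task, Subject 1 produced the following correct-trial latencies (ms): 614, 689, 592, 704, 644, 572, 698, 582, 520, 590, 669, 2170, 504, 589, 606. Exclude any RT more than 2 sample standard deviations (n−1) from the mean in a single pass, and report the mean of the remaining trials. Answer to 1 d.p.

612.4 ms

n = 15, ΣRT = 10743, M = 716.200
Σ(x−M)² = 2314642.40; s = √(2314642.40/14) = 406.610
Cutoffs: 716.200 ± 2·406.610 → [-97.0, 1529.4]
Outside: 2170 → excluded.
Retained (n=14): Σ = 8573, mean = 8573/14 = 612.357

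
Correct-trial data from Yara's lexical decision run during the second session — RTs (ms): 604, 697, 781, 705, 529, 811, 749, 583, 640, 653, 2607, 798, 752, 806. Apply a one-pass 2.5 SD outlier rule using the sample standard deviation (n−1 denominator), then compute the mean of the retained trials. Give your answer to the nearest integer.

701 ms

n = 14, ΣRT = 11715, M = 836.786
Σ(x−M)² = 3477520.36; s = √(3477520.36/13) = 517.206
Cutoffs: 836.786 ± 2.5·517.206 → [-456.2, 2129.8]
Outside: 2607 → excluded.
Retained (n=13): Σ = 9108, mean = 9108/13 = 700.615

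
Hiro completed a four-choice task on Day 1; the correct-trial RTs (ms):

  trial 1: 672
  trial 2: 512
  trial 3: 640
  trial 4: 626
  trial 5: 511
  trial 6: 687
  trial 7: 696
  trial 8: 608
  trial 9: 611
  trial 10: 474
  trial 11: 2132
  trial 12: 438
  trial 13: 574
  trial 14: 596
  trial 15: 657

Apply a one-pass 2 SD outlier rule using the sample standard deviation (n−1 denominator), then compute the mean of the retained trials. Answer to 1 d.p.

n = 15, ΣRT = 10434, M = 695.600
Σ(x−M)² = 2296089.60; s = √(2296089.60/14) = 404.977
Cutoffs: 695.600 ± 2·404.977 → [-114.4, 1505.6]
Outside: 2132 → excluded.
Retained (n=14): Σ = 8302, mean = 8302/14 = 593.000

593.0 ms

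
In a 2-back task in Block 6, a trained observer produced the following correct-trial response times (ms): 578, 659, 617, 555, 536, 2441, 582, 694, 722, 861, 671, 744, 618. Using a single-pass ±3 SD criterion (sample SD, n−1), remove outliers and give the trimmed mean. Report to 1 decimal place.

n = 13, ΣRT = 10278, M = 790.615
Σ(x−M)² = 3045577.08; s = √(3045577.08/12) = 503.784
Cutoffs: 790.615 ± 3·503.784 → [-720.7, 2302.0]
Outside: 2441 → excluded.
Retained (n=12): Σ = 7837, mean = 7837/12 = 653.083

653.1 ms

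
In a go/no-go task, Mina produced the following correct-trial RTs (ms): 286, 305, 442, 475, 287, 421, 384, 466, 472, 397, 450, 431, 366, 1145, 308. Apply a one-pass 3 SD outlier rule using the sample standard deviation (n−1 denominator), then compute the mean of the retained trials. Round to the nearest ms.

n = 15, ΣRT = 6635, M = 442.333
Σ(x−M)² = 593649.33; s = √(593649.33/14) = 205.921
Cutoffs: 442.333 ± 3·205.921 → [-175.4, 1060.1]
Outside: 1145 → excluded.
Retained (n=14): Σ = 5490, mean = 5490/14 = 392.143

392 ms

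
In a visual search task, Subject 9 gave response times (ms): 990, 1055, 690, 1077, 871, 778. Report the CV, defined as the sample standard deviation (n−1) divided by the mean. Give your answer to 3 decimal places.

0.172

n = 6, Σ = 5461, M = 910.1667
Σ(x−M)² = 122658.833; s = √(122658.833/5) = 156.6262
CV = 156.6262 / 910.1667 = 0.17209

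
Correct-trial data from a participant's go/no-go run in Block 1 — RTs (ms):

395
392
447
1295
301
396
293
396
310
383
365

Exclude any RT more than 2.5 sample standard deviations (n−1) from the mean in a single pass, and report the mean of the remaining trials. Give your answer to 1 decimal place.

n = 11, ΣRT = 4973, M = 452.091
Σ(x−M)² = 804370.91; s = √(804370.91/10) = 283.614
Cutoffs: 452.091 ± 2.5·283.614 → [-256.9, 1161.1]
Outside: 1295 → excluded.
Retained (n=10): Σ = 3678, mean = 3678/10 = 367.800

367.8 ms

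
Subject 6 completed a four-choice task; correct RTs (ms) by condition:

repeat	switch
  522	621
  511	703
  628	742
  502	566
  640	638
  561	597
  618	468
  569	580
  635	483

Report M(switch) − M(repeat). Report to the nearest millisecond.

M(repeat) = 5186/9 = 576.222
M(switch) = 5398/9 = 599.778
Difference = 599.778 − 576.222 = 23.556 ms

24 ms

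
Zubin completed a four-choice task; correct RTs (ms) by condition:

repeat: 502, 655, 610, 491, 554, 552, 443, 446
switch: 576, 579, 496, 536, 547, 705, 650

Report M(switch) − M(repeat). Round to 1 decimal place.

52.5 ms

M(repeat) = 4253/8 = 531.625
M(switch) = 4089/7 = 584.143
Difference = 584.143 − 531.625 = 52.518 ms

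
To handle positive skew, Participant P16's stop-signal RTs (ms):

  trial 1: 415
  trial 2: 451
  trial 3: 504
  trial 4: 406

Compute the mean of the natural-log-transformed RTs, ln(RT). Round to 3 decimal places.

6.092

ln(RT): 6.0283, 6.1115, 6.2226, 6.0064
Σ ln(RT) = 24.3687
Mean = 24.3687/4 = 6.09217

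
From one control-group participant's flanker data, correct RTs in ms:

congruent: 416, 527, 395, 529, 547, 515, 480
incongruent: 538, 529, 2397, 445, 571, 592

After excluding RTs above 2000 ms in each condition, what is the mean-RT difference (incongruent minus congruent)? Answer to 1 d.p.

incongruent: exclude 2397
M(congruent) = 3409/7 = 487.000
M(incongruent) = 2675/5 = 535.000
Difference = 535.000 − 487.000 = 48.000 ms

48.0 ms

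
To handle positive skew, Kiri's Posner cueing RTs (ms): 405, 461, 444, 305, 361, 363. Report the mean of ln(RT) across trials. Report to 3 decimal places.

ln(RT): 6.0039, 6.1334, 6.0958, 5.7203, 5.8889, 5.8944
Σ ln(RT) = 35.7367
Mean = 35.7367/6 = 5.95612

5.956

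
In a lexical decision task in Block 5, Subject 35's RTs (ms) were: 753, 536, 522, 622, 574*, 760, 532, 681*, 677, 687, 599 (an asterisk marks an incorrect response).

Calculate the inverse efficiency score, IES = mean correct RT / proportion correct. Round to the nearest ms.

Correct trials (n=9): 753, 536, 522, 622, 760, 532, 677, 687, 599
Mean correct RT = 5688/9 = 632.0000 ms
Proportion correct = 9/11
IES = 632.0000 / (9/11) = 772.444 ms

772 ms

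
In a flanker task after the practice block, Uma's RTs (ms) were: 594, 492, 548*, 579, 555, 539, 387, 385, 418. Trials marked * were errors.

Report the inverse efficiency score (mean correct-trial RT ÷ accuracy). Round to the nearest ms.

Correct trials (n=8): 594, 492, 579, 555, 539, 387, 385, 418
Mean correct RT = 3949/8 = 493.6250 ms
Proportion correct = 8/9
IES = 493.6250 / (8/9) = 555.328 ms

555 ms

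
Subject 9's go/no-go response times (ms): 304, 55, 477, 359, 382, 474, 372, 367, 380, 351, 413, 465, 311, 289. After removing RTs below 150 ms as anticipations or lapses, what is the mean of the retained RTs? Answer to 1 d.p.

380.3 ms

Excluded: 55
Retained (n=13): Σ = 4944
Mean = 4944/13 = 380.3077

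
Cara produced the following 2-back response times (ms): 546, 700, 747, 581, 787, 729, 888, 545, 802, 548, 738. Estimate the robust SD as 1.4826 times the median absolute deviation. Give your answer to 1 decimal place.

Sorted: 545, 546, 548, 581, 700, 729, 738, 747, 787, 802, 888 → median = 729
|x − 729| sorted: 0, 9, 18, 29, 58, 73, 148, 159, 181, 183, 184 → MAD = 73
Robust SD ≈ 1.4826 × 73 = 108.230

108.2 ms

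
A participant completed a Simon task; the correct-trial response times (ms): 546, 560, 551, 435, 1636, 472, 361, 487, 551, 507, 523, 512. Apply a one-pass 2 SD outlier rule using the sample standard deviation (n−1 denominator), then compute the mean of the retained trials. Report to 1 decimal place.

n = 12, ΣRT = 7141, M = 595.083
Σ(x−M)² = 1218144.92; s = √(1218144.92/11) = 332.777
Cutoffs: 595.083 ± 2·332.777 → [-70.5, 1260.6]
Outside: 1636 → excluded.
Retained (n=11): Σ = 5505, mean = 5505/11 = 500.455

500.5 ms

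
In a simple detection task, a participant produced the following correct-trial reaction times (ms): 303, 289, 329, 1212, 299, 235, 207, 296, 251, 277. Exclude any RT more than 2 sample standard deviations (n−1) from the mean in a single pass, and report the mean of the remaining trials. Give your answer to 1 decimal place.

276.2 ms

n = 10, ΣRT = 3698, M = 369.800
Σ(x−M)² = 799815.60; s = √(799815.60/9) = 298.108
Cutoffs: 369.800 ± 2·298.108 → [-226.4, 966.0]
Outside: 1212 → excluded.
Retained (n=9): Σ = 2486, mean = 2486/9 = 276.222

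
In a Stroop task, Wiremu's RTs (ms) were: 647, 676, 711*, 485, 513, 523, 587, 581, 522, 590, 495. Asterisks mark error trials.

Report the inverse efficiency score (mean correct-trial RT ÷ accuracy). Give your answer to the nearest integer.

618 ms

Correct trials (n=10): 647, 676, 485, 513, 523, 587, 581, 522, 590, 495
Mean correct RT = 5619/10 = 561.9000 ms
Proportion correct = 10/11
IES = 561.9000 / (10/11) = 618.090 ms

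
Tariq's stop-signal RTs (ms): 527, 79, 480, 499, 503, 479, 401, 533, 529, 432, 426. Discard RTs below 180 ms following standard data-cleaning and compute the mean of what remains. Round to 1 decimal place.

480.9 ms

Excluded: 79
Retained (n=10): Σ = 4809
Mean = 4809/10 = 480.9000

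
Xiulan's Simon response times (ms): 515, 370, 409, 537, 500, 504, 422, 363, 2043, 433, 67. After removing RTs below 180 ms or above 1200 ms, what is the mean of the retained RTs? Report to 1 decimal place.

450.3 ms

Excluded: 67, 2043
Retained (n=9): Σ = 4053
Mean = 4053/9 = 450.3333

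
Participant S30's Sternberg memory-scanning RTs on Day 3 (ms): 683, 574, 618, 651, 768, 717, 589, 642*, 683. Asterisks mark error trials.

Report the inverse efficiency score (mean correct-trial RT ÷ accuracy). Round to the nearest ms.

743 ms

Correct trials (n=8): 683, 574, 618, 651, 768, 717, 589, 683
Mean correct RT = 5283/8 = 660.3750 ms
Proportion correct = 8/9
IES = 660.3750 / (8/9) = 742.922 ms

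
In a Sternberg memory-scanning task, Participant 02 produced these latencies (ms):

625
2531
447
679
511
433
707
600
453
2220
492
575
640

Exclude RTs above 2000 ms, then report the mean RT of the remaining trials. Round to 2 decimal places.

560.18 ms

Excluded: 2220, 2531
Retained (n=11): Σ = 6162
Mean = 6162/11 = 560.1818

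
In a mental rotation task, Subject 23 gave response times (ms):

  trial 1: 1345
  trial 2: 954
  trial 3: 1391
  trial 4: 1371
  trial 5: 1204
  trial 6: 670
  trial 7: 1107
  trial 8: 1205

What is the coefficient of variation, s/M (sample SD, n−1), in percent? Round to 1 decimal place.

21.2%

n = 8, Σ = 9247, M = 1155.8750
Σ(x−M)² = 421276.875; s = √(421276.875/7) = 245.3210
CV = 245.3210 / 1155.8750 = 0.21224 = 21.224%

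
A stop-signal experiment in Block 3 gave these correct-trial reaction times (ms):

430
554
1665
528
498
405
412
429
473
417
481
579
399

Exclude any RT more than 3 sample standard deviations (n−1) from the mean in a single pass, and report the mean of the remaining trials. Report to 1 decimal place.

467.1 ms

n = 13, ΣRT = 7270, M = 559.231
Σ(x−M)² = 1366452.31; s = √(1366452.31/12) = 337.448
Cutoffs: 559.231 ± 3·337.448 → [-453.1, 1571.6]
Outside: 1665 → excluded.
Retained (n=12): Σ = 5605, mean = 5605/12 = 467.083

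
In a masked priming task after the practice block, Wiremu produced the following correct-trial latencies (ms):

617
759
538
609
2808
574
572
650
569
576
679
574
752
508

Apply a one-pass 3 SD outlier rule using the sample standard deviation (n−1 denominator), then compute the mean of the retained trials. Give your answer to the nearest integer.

614 ms

n = 14, ΣRT = 10785, M = 770.357
Σ(x−M)² = 4542439.21; s = √(4542439.21/13) = 591.116
Cutoffs: 770.357 ± 3·591.116 → [-1003.0, 2543.7]
Outside: 2808 → excluded.
Retained (n=13): Σ = 7977, mean = 7977/13 = 613.615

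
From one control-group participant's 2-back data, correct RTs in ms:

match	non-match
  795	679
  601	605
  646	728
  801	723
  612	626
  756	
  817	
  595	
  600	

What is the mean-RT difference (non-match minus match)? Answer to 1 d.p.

-19.2 ms

M(match) = 6223/9 = 691.444
M(non-match) = 3361/5 = 672.200
Difference = 672.200 − 691.444 = -19.244 ms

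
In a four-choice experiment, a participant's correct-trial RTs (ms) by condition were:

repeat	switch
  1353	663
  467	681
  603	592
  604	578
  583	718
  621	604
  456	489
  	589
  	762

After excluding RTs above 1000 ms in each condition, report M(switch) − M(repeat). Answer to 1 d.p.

75.0 ms

repeat: exclude 1353
M(repeat) = 3334/6 = 555.667
M(switch) = 5676/9 = 630.667
Difference = 630.667 − 555.667 = 75.000 ms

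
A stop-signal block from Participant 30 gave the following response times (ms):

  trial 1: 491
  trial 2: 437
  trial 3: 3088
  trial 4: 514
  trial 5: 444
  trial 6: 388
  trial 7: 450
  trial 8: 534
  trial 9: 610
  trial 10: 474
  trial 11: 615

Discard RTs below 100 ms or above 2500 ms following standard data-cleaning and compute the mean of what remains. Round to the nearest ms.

496 ms

Excluded: 3088
Retained (n=10): Σ = 4957
Mean = 4957/10 = 495.7000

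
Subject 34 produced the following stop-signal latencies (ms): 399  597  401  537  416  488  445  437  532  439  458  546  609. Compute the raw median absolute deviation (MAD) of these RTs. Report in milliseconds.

Sorted: 399, 401, 416, 437, 439, 445, 458, 488, 532, 537, 546, 597, 609 → median = 458
|x − 458|: 59, 139, 57, 79, 42, 30, 13, 21, 74, 19, 0, 88, 151
Sorted deviations: 0, 13, 19, 21, 30, 42, 57, 59, 74, 79, 88, 139, 151 → MAD = 57

57 ms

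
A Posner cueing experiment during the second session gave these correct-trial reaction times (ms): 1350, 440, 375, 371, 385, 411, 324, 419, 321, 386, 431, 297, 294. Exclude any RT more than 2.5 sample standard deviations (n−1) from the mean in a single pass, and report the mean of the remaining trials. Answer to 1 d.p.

371.2 ms

n = 13, ΣRT = 5804, M = 446.462
Σ(x−M)² = 913229.23; s = √(913229.23/12) = 275.867
Cutoffs: 446.462 ± 2.5·275.867 → [-243.2, 1136.1]
Outside: 1350 → excluded.
Retained (n=12): Σ = 4454, mean = 4454/12 = 371.167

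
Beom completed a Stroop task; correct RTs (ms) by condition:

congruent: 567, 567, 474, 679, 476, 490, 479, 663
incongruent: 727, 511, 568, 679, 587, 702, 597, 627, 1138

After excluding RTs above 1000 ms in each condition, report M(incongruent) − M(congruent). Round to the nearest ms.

75 ms

incongruent: exclude 1138
M(congruent) = 4395/8 = 549.375
M(incongruent) = 4998/8 = 624.750
Difference = 624.750 − 549.375 = 75.375 ms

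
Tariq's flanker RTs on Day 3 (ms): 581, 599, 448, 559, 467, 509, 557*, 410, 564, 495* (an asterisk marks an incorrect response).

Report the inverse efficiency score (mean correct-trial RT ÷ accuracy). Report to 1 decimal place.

646.4 ms

Correct trials (n=8): 581, 599, 448, 559, 467, 509, 410, 564
Mean correct RT = 4137/8 = 517.1250 ms
Proportion correct = 8/10
IES = 517.1250 / (8/10) = 646.406 ms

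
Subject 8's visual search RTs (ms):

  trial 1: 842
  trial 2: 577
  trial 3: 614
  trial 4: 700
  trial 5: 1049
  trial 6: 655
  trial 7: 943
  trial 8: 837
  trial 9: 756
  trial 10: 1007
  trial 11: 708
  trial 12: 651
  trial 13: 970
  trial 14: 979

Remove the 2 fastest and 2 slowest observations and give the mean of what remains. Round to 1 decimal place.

Sorted: 577, 614, 651, 655, 700, 708, 756, 837, 842, 943, 970, 979, 1007, 1049
Drop lowest 2 (577, 614) and highest 2 (1007, 1049)
Remaining (n=10): Σ = 8041, mean = 8041/10 = 804.100

804.1 ms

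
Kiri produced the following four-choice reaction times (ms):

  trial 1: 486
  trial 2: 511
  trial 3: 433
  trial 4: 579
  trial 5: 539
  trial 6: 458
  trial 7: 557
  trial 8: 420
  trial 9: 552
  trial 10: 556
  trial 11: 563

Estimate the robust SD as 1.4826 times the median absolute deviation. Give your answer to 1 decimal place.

41.5 ms

Sorted: 420, 433, 458, 486, 511, 539, 552, 556, 557, 563, 579 → median = 539
|x − 539| sorted: 0, 13, 17, 18, 24, 28, 40, 53, 81, 106, 119 → MAD = 28
Robust SD ≈ 1.4826 × 28 = 41.513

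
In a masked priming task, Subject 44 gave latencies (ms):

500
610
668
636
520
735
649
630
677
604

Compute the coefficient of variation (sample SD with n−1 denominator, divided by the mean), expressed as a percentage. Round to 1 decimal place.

11.3%

n = 10, Σ = 6229, M = 622.9000
Σ(x−M)² = 44646.900; s = √(44646.900/9) = 70.4327
CV = 70.4327 / 622.9000 = 0.11307 = 11.307%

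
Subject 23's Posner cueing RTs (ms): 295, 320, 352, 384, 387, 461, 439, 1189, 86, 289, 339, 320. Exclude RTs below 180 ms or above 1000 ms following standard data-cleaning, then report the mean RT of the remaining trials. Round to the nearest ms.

359 ms

Excluded: 86, 1189
Retained (n=10): Σ = 3586
Mean = 3586/10 = 358.6000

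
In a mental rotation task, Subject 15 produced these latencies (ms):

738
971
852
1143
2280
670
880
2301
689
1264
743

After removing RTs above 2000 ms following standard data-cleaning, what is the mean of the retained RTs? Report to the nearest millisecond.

883 ms

Excluded: 2280, 2301
Retained (n=9): Σ = 7950
Mean = 7950/9 = 883.3333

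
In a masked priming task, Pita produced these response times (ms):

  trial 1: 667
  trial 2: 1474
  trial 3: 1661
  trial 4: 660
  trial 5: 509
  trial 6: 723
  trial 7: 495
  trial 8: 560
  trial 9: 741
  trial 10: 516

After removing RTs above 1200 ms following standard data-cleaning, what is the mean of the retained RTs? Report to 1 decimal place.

Excluded: 1474, 1661
Retained (n=8): Σ = 4871
Mean = 4871/8 = 608.8750

608.9 ms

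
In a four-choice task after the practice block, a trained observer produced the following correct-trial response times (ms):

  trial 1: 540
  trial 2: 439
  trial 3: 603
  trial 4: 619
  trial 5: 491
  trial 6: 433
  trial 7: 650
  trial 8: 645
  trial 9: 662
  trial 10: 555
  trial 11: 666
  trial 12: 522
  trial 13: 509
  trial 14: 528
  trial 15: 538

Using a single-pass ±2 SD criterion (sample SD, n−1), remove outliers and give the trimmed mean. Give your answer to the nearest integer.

n = 15, ΣRT = 8400, M = 560.000
Σ(x−M)² = 83804.00; s = √(83804.00/14) = 77.369
Cutoffs: 560.000 ± 2·77.369 → [405.3, 714.7]
No RTs fall outside the cutoffs; all 15 retained. Mean = 8400/15 = 560.000

560 ms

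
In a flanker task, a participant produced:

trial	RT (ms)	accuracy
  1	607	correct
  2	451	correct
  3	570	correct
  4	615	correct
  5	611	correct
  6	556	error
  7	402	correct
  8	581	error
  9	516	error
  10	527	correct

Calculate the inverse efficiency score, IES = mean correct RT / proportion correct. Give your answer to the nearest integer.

772 ms

Correct trials (n=7): 607, 451, 570, 615, 611, 402, 527
Mean correct RT = 3783/7 = 540.4286 ms
Proportion correct = 7/10
IES = 540.4286 / (7/10) = 772.041 ms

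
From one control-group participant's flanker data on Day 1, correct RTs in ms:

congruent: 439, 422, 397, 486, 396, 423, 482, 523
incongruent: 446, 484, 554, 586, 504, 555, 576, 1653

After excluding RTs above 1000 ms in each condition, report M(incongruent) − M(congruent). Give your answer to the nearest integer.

incongruent: exclude 1653
M(congruent) = 3568/8 = 446.000
M(incongruent) = 3705/7 = 529.286
Difference = 529.286 − 446.000 = 83.286 ms

83 ms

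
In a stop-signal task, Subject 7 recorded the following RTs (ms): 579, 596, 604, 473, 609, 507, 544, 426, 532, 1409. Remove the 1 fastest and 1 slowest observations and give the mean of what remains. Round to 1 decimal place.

Sorted: 426, 473, 507, 532, 544, 579, 596, 604, 609, 1409
Drop lowest 1 (426) and highest 1 (1409)
Remaining (n=8): Σ = 4444, mean = 4444/8 = 555.500

555.5 ms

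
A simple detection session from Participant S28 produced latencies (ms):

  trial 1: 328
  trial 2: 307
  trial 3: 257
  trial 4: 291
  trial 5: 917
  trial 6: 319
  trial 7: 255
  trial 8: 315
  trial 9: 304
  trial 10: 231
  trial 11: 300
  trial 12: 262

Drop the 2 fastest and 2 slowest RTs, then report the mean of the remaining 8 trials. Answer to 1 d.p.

Sorted: 231, 255, 257, 262, 291, 300, 304, 307, 315, 319, 328, 917
Drop lowest 2 (231, 255) and highest 2 (328, 917)
Remaining (n=8): Σ = 2355, mean = 2355/8 = 294.375

294.4 ms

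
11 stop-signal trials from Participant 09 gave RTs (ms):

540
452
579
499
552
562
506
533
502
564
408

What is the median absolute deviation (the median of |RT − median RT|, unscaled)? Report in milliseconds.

Sorted: 408, 452, 499, 502, 506, 533, 540, 552, 562, 564, 579 → median = 533
|x − 533|: 7, 81, 46, 34, 19, 29, 27, 0, 31, 31, 125
Sorted deviations: 0, 7, 19, 27, 29, 31, 31, 34, 46, 81, 125 → MAD = 31

31 ms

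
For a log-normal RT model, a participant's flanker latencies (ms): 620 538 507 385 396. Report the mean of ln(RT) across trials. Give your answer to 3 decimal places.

6.176

ln(RT): 6.4297, 6.2879, 6.2285, 5.9532, 5.9814
Σ ln(RT) = 30.8807
Mean = 30.8807/5 = 6.17615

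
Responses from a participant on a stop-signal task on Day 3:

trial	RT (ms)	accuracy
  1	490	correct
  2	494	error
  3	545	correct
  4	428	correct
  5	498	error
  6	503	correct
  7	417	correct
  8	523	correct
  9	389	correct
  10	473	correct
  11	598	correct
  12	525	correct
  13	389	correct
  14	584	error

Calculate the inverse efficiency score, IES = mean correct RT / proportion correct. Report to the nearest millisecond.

Correct trials (n=11): 490, 545, 428, 503, 417, 523, 389, 473, 598, 525, 389
Mean correct RT = 5280/11 = 480.0000 ms
Proportion correct = 11/14
IES = 480.0000 / (11/14) = 610.909 ms

611 ms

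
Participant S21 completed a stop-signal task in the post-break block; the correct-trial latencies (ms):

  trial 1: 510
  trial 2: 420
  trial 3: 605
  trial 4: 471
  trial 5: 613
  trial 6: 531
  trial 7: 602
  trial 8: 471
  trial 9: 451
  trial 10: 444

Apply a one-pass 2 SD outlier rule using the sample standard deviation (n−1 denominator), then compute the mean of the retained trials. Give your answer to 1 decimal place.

511.8 ms

n = 10, ΣRT = 5118, M = 511.800
Σ(x−M)² = 47485.60; s = √(47485.60/9) = 72.637
Cutoffs: 511.800 ± 2·72.637 → [366.5, 657.1]
No RTs fall outside the cutoffs; all 10 retained. Mean = 5118/10 = 511.800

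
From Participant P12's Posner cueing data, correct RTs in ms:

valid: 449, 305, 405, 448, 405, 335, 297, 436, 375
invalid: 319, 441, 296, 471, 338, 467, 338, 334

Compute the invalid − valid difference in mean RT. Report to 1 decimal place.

-8.4 ms

M(valid) = 3455/9 = 383.889
M(invalid) = 3004/8 = 375.500
Difference = 375.500 − 383.889 = -8.389 ms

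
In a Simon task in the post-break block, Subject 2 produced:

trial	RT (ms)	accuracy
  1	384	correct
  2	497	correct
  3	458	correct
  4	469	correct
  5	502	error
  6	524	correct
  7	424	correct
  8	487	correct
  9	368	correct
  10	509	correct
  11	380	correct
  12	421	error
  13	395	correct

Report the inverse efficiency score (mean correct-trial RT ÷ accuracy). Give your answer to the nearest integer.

526 ms

Correct trials (n=11): 384, 497, 458, 469, 524, 424, 487, 368, 509, 380, 395
Mean correct RT = 4895/11 = 445.0000 ms
Proportion correct = 11/13
IES = 445.0000 / (11/13) = 525.909 ms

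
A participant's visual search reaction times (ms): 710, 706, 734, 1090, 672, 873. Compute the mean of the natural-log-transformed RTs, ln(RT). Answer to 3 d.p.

6.667

ln(RT): 6.5653, 6.5596, 6.5985, 6.9939, 6.5103, 6.7719
Σ ln(RT) = 39.9995
Mean = 39.9995/6 = 6.66659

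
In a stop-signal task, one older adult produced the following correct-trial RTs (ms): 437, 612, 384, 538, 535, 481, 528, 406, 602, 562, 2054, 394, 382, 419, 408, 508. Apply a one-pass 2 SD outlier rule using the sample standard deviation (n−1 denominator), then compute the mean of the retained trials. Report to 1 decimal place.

n = 16, ΣRT = 9250, M = 578.125
Σ(x−M)² = 2414375.75; s = √(2414375.75/15) = 401.196
Cutoffs: 578.125 ± 2·401.196 → [-224.3, 1380.5]
Outside: 2054 → excluded.
Retained (n=15): Σ = 7196, mean = 7196/15 = 479.733

479.7 ms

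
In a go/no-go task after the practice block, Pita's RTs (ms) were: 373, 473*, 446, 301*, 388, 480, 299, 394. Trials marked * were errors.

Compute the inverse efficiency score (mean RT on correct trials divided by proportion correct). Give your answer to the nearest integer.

529 ms

Correct trials (n=6): 373, 446, 388, 480, 299, 394
Mean correct RT = 2380/6 = 396.6667 ms
Proportion correct = 6/8
IES = 396.6667 / (6/8) = 528.889 ms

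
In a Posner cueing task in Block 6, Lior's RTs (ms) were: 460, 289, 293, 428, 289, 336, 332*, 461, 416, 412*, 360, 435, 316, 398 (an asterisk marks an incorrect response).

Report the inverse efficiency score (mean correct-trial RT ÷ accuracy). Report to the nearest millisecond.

Correct trials (n=12): 460, 289, 293, 428, 289, 336, 461, 416, 360, 435, 316, 398
Mean correct RT = 4481/12 = 373.4167 ms
Proportion correct = 12/14
IES = 373.4167 / (12/14) = 435.653 ms

436 ms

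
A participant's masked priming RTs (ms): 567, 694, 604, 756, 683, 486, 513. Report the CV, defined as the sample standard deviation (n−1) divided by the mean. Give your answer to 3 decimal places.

n = 7, Σ = 4303, M = 614.7143
Σ(x−M)² = 60215.429; s = √(60215.429/6) = 100.1794
CV = 100.1794 / 614.7143 = 0.16297

0.163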